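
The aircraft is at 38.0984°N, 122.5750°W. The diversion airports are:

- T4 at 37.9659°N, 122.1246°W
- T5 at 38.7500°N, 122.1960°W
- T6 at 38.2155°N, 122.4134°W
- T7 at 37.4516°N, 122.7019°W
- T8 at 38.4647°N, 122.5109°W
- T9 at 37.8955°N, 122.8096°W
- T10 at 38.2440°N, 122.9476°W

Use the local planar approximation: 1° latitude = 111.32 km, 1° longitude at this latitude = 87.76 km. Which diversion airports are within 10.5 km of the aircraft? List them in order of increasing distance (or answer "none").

none

Distances from 38.0984°N, 122.5750°W:
T4: 42.1895 km
T5: 79.7984 km
T6: 19.2628 km
T7: 72.8580 km
T8: 41.1627 km
T9: 30.5622 km
T10: 36.4960 km
Threshold 10.5 km: none within range.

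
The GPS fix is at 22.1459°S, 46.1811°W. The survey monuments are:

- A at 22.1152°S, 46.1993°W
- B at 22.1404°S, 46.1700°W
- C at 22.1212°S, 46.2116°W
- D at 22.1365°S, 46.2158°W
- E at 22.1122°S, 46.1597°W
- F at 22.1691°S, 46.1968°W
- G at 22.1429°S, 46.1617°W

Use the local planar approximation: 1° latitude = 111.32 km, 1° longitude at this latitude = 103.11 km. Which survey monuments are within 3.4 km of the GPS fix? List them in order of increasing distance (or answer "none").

Distances from 22.1459°S, 46.1811°W:
A: √((0.0307·111.32)² + (-0.0182·103.11)²) = √(11.679470 + 3.521635) = 3.8989 km
B: √((0.0055·111.32)² + (0.0111·103.11)²) = √(0.374862 + 1.309928) = 1.2980 km
C: √((0.0247·111.32)² + (-0.0305·103.11)²) = √(7.560322 + 9.890113) = 4.1774 km
D: √((0.0094·111.32)² + (-0.0347·103.11)²) = √(1.094970 + 12.801490) = 3.7278 km
E: √((0.0337·111.32)² + (0.0214·103.11)²) = √(14.073632 + 4.868881) = 4.3523 km
F: √((-0.0232·111.32)² + (-0.0157·103.11)²) = √(6.669947 + 2.620601) = 3.0480 km
G: √((0.0030·111.32)² + (0.0194·103.11)²) = √(0.111529 + 4.001336) = 2.0280 km
Threshold 3.4 km: B (1.2980 km), G (2.0280 km), F (3.0480 km) are within range.

B, G, F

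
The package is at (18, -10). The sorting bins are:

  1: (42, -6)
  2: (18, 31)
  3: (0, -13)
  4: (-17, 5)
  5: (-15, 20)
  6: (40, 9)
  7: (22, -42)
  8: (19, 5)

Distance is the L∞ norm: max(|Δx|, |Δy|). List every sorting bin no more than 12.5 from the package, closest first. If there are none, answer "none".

Distances from (18, -10):
1: 24
2: 41
3: 18
4: 35
5: 33
6: 22
7: 32
8: 15
Threshold 12.5: none within range.

none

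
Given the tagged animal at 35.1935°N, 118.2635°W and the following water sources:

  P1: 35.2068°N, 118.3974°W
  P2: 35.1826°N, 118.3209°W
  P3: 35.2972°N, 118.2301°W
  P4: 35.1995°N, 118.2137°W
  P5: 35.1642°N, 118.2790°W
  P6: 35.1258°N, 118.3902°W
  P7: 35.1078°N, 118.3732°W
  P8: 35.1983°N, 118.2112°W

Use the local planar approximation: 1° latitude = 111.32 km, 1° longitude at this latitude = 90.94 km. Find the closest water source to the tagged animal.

Distances from 35.1935°N, 118.2635°W:
P1: 12.2665 km
P2: 5.3591 km
P3: 11.9368 km
P4: 4.5778 km
P5: 3.5532 km
P6: 13.7679 km
P7: 13.8035 km
P8: 4.7861 km
Minimum: P5 at 3.5532 km.

P5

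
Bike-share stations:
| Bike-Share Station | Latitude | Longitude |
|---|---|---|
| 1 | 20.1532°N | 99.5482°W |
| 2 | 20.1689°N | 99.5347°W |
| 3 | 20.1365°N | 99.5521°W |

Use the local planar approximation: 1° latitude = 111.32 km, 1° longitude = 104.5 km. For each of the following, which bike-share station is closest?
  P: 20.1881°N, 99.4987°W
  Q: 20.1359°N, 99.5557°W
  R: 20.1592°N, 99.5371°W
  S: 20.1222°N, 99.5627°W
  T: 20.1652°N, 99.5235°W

P→2; Q→3; R→2; S→3; T→2

P at 20.1881°N, 99.4987°W:
  1: √((-0.0349·111.32)² + (-0.0495·104.5)²) = √(15.093753 + 26.757343) = 6.4692 km
  2: √((-0.0192·111.32)² + (-0.0360·104.5)²) = √(4.568239 + 14.152644) = 4.3268 km
  3: √((-0.0516·111.32)² + (-0.0534·104.5)²) = √(32.994823 + 31.139748) = 8.0084 km
  → nearest: 2 (4.3268 km)
Q at 20.1359°N, 99.5557°W:
  1: √((0.0173·111.32)² + (0.0075·104.5)²) = √(3.708844 + 0.614264) = 2.0792 km
  2: √((0.0330·111.32)² + (0.0210·104.5)²) = √(13.495043 + 4.815830) = 4.2791 km
  3: √((0.0006·111.32)² + (0.0036·104.5)²) = √(0.004461 + 0.141526) = 0.3821 km
  → nearest: 3 (0.3821 km)
R at 20.1592°N, 99.5371°W:
  1: √((-0.0060·111.32)² + (-0.0111·104.5)²) = √(0.446117 + 1.345484) = 1.3385 km
  2: √((0.0097·111.32)² + (0.0024·104.5)²) = √(1.165977 + 0.062901) = 1.1085 km
  3: √((-0.0227·111.32)² + (-0.0150·104.5)²) = √(6.385547 + 2.457056) = 2.9737 km
  → nearest: 2 (1.1085 km)
S at 20.1222°N, 99.5627°W:
  1: √((0.0310·111.32)² + (0.0145·104.5)²) = √(11.908849 + 2.295983) = 3.7689 km
  2: √((0.0467·111.32)² + (0.0280·104.5)²) = √(27.025899 + 8.561476) = 5.9655 km
  3: √((0.0143·111.32)² + (0.0106·104.5)²) = √(2.534069 + 1.226999) = 1.9393 km
  → nearest: 3 (1.9393 km)
T at 20.1652°N, 99.5235°W:
  1: √((-0.0120·111.32)² + (-0.0247·104.5)²) = √(1.784469 + 6.662335) = 2.9063 km
  2: √((0.0037·111.32)² + (-0.0112·104.5)²) = √(0.169648 + 1.369836) = 1.2408 km
  3: √((-0.0287·111.32)² + (-0.0286·104.5)²) = √(10.207284 + 8.932328) = 4.3749 km
  → nearest: 2 (1.2408 km)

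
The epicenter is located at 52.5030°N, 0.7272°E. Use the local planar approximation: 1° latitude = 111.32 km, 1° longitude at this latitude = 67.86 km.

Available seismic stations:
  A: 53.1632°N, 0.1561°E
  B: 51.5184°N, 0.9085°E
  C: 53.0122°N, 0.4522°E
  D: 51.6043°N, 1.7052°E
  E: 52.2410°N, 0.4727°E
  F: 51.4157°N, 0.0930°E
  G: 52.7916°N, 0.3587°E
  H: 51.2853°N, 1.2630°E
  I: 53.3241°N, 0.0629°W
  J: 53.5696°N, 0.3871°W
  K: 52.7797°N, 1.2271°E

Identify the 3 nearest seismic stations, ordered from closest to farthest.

Distances from 52.5030°N, 0.7272°E:
A: √((0.6602·111.32)² + (-0.5711·67.86)²) = √(5401.289251 + 1501.938088) = 83.0857 km
B: √((-0.9846·111.32)² + (0.1813·67.86)²) = √(12013.403335 + 151.364252) = 110.2940 km
C: √((0.5092·111.32)² + (-0.2750·67.86)²) = √(3213.092181 + 348.251582) = 59.6770 km
D: √((-0.8987·111.32)² + (0.9780·67.86)²) = √(10008.658674 + 4404.589308) = 120.0552 km
E: √((-0.2620·111.32)² + (-0.2545·67.86)²) = √(850.646223 + 298.265680) = 33.8956 km
F: √((-1.0873·111.32)² + (-0.6342·67.86)²) = √(14650.254574 + 1852.167187) = 128.4618 km
G: √((0.2886·111.32)² + (-0.3685·67.86)²) = √(1032.141045 + 625.320541) = 40.7119 km
H: √((-1.2177·111.32)² + (0.5358·67.86)²) = √(18374.985599 + 1322.005096) = 140.3460 km
I: √((0.8211·111.32)² + (-0.7901·67.86)²) = √(8354.846969 + 2874.695401) = 105.9695 km
J: √((1.0666·111.32)² + (-1.1143·67.86)²) = √(14097.741859 + 5717.839646) = 140.7678 km
K: √((0.2767·111.32)² + (0.4999·67.86)²) = √(948.778235 + 1150.784448) = 45.8210 km
Sorted: E (33.8956 km) < G (40.7119 km) < K (45.8210 km) < C (59.6770 km) < A (83.0857 km) < …

E, G, K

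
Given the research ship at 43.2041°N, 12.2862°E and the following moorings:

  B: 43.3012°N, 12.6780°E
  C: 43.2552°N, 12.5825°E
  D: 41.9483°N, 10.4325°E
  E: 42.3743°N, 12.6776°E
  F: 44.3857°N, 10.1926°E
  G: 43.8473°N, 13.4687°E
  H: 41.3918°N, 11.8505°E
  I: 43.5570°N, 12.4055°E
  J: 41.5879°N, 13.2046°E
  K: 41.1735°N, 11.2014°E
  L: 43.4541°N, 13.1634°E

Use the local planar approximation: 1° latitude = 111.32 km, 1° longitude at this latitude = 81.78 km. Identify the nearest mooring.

Distances from 43.2041°N, 12.2862°E:
B: √((0.0971·111.32)² + (0.3918·81.78)²) = √(116.838199 + 1026.651570) = 33.8155 km
C: √((0.0511·111.32)² + (0.2963·81.78)²) = √(32.358486 + 587.161424) = 24.8902 km
D: √((-1.2558·111.32)² + (-1.8537·81.78)²) = √(19542.825436 + 22981.221695) = 206.2136 km
E: √((-0.8298·111.32)² + (0.3914·81.78)²) = √(8532.833204 + 1024.556364) = 97.7619 km
F: √((1.1816·111.32)² + (-2.0936·81.78)²) = √(17301.643531 + 29314.441993) = 215.9076 km
G: √((0.6432·111.32)² + (1.1825·81.78)²) = √(5126.706638 + 9351.828014) = 120.3268 km
H: √((-1.8123·111.32)² + (-0.4357·81.78)²) = √(40701.140249 + 1269.607070) = 204.8676 km
I: √((0.3529·111.32)² + (0.1193·81.78)²) = √(1543.297711 + 95.186443) = 40.4782 km
J: √((-1.6162·111.32)² + (0.9184·81.78)²) = √(32369.545400 + 5641.024196) = 194.9630 km
K: √((-2.0306·111.32)² + (-1.0848·81.78)²) = √(51096.971336 + 7870.341289) = 242.8319 km
L: √((0.2500·111.32)² + (0.8772·81.78)²) = √(774.508900 + 5146.256854) = 76.9465 km
Minimum: C at 24.8902 km.

C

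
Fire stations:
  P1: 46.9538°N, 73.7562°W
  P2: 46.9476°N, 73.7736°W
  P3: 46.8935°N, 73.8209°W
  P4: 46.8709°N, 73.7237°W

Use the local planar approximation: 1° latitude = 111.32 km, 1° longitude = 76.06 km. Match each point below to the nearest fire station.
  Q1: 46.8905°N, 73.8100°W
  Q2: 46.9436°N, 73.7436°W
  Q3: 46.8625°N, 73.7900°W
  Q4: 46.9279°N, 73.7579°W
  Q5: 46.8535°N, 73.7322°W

Q1 at 46.8905°N, 73.8100°W:
  P1: √((0.0633·111.32)² + (0.0538·76.06)²) = √(49.653951 + 16.744693) = 8.1485 km
  P2: √((0.0571·111.32)² + (0.0364·76.06)²) = √(40.403465 + 7.665057) = 6.9331 km
  P3: √((0.0030·111.32)² + (-0.0109·76.06)²) = √(0.111529 + 0.687331) = 0.8938 km
  P4: √((-0.0196·111.32)² + (0.0863·76.06)²) = √(4.760565 + 43.085807) = 6.9171 km
  → nearest: P3 (0.8938 km)
Q2 at 46.9436°N, 73.7436°W:
  P1: √((0.0102·111.32)² + (-0.0126·76.06)²) = √(1.289278 + 0.918446) = 1.4858 km
  P2: √((0.0040·111.32)² + (-0.0300·76.06)²) = √(0.198274 + 5.206611) = 2.3248 km
  P3: √((-0.0501·111.32)² + (-0.0773·76.06)²) = √(31.104401 + 34.567791) = 8.1038 km
  P4: √((-0.0727·111.32)² + (0.0199·76.06)²) = √(65.496066 + 2.290967) = 8.2333 km
  → nearest: P1 (1.4858 km)
Q3 at 46.8625°N, 73.7900°W:
  P1: √((0.0913·111.32)² + (0.0338·76.06)²) = √(103.297057 + 6.609157) = 10.4836 km
  P2: √((0.0851·111.32)² + (0.0164·76.06)²) = √(89.744019 + 1.555967) = 9.5551 km
  P3: √((0.0310·111.32)² + (-0.0309·76.06)²) = √(11.908849 + 5.523694) = 4.1752 km
  P4: √((0.0084·111.32)² + (0.0663·76.06)²) = √(0.874390 + 25.429610) = 5.1287 km
  → nearest: P3 (4.1752 km)
Q4 at 46.9279°N, 73.7579°W:
  P1: √((0.0259·111.32)² + (0.0017·76.06)²) = √(8.312773 + 0.016719) = 2.8861 km
  P2: √((0.0197·111.32)² + (-0.0157·76.06)²) = √(4.809267 + 1.425975) = 2.4970 km
  P3: √((-0.0344·111.32)² + (-0.0630·76.06)²) = √(14.664366 + 22.961156) = 6.1340 km
  P4: √((-0.0570·111.32)² + (0.0342·76.06)²) = √(40.262071 + 6.766512) = 6.8577 km
  → nearest: P2 (2.4970 km)
Q5 at 46.8535°N, 73.7322°W:
  P1: √((0.1003·111.32)² + (-0.0240·76.06)²) = √(124.666068 + 3.332231) = 11.3136 km
  P2: √((0.0941·111.32)² + (-0.0414·76.06)²) = √(109.730066 + 9.915470) = 10.9383 km
  P3: √((0.0400·111.32)² + (-0.0887·76.06)²) = √(19.827428 + 45.515559) = 8.0835 km
  P4: √((0.0174·111.32)² + (0.0085·76.06)²) = √(3.751845 + 0.417975) = 2.0420 km
  → nearest: P4 (2.0420 km)

Q1→P3; Q2→P1; Q3→P3; Q4→P2; Q5→P4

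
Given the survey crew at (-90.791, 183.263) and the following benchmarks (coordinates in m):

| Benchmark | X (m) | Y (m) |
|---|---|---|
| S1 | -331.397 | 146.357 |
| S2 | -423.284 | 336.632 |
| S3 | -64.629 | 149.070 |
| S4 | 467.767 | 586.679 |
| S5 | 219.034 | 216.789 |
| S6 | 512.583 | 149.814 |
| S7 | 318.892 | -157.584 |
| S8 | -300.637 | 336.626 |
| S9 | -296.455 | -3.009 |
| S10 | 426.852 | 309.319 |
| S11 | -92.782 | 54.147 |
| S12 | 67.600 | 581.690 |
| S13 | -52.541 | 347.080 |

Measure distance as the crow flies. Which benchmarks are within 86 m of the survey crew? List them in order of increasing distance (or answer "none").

S3

Distances from (-90.791, 183.263):
S1: √((-240.606)² + (-36.906)²) = √(57891.24724 + 1362.05284) = 243.420 m
S2: √((-332.493)² + (153.369)²) = √(110551.59505 + 23522.05016) = 366.161 m
S3: √((26.162)² + (-34.193)²) = √(684.45024 + 1169.16125) = 43.054 m
S4: √((558.558)² + (403.416)²) = √(311987.03936 + 162744.46906) = 689.008 m
S5: √((309.825)² + (33.526)²) = √(95991.53062 + 1123.99268) = 311.634 m
S6: √((603.374)² + (-33.449)²) = √(364060.18388 + 1118.83560) = 604.300 m
S7: √((409.683)² + (-340.847)²) = √(167840.16049 + 116176.67741) = 532.932 m
S8: √((-209.846)² + (153.363)²) = √(44035.34372 + 23520.20977) = 259.915 m
S9: √((-205.664)² + (-186.272)²) = √(42297.68090 + 34697.25798) = 277.480 m
S10: √((517.643)² + (126.056)²) = √(267954.27545 + 15890.11514) = 532.770 m
S11: √((-1.991)² + (-129.116)²) = √(3.96408 + 16670.94146) = 129.131 m
S12: √((158.391)² + (398.427)²) = √(25087.70888 + 158744.07433) = 428.756 m
S13: √((38.250)² + (163.817)²) = √(1463.06250 + 26836.00949) = 168.223 m
Threshold 86 m: S3 (43.054 m) is within range.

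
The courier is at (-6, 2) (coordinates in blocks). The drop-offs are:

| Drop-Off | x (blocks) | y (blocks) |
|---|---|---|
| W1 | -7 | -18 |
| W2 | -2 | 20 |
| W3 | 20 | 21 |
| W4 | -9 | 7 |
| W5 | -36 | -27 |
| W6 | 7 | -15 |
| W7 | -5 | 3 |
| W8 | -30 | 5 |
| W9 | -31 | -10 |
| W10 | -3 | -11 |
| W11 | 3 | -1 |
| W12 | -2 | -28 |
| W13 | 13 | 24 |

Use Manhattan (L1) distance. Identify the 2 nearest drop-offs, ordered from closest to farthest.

Distances from (-6, 2):
W1: 21 blocks
W2: 22 blocks
W3: 45 blocks
W4: 8 blocks
W5: 59 blocks
W6: 30 blocks
W7: 2 blocks
W8: 27 blocks
W9: 37 blocks
W10: 16 blocks
W11: 12 blocks
W12: 34 blocks
W13: 41 blocks
Sorted: W7 (2 blocks) < W4 (8 blocks) < W11 (12 blocks) < W10 (16 blocks) < …

W7, W4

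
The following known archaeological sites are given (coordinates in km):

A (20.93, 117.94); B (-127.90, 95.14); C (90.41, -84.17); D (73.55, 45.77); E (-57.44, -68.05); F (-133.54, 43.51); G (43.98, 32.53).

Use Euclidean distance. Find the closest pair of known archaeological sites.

Pairwise distances:
A–B: √((-148.83)² + (-22.80)²) = √(22150.3689 + 519.8400) = 150.57 km
A–C: √((69.48)² + (-202.11)²) = √(4827.4704 + 40848.4521) = 213.72 km
A–D: √((52.62)² + (-72.17)²) = √(2768.8644 + 5208.5089) = 89.32 km
A–E: √((-78.37)² + (-185.99)²) = √(6141.8569 + 34592.2801) = 201.83 km
A–F: √((-154.47)² + (-74.43)²) = √(23860.9809 + 5539.8249) = 171.47 km
A–G: √((23.05)² + (-85.41)²) = √(531.3025 + 7294.8681) = 88.47 km
B–C: √((218.31)² + (-179.31)²) = √(47659.2561 + 32152.0761) = 282.51 km
B–D: √((201.45)² + (-49.37)²) = √(40582.1025 + 2437.3969) = 207.41 km
B–E: √((70.46)² + (-163.19)²) = √(4964.6116 + 26630.9761) = 177.75 km
B–F: √((-5.64)² + (-51.63)²) = √(31.8096 + 2665.6569) = 51.94 km
B–G: √((171.88)² + (-62.61)²) = √(29542.7344 + 3920.0121) = 182.93 km
C–D: √((-16.86)² + (129.94)²) = √(284.2596 + 16884.4036) = 131.03 km
C–E: √((-147.85)² + (16.12)²) = √(21859.6225 + 259.8544) = 148.73 km
C–F: √((-223.95)² + (127.68)²) = √(50153.6025 + 16302.1824) = 257.79 km
C–G: √((-46.43)² + (116.70)²) = √(2155.7449 + 13618.8900) = 125.60 km
D–E: √((-130.99)² + (-113.82)²) = √(17158.3801 + 12954.9924) = 173.53 km
D–F: √((-207.09)² + (-2.26)²) = √(42886.2681 + 5.1076) = 207.10 km
D–G: √((-29.57)² + (-13.24)²) = √(874.3849 + 175.2976) = 32.40 km
E–F: √((-76.10)² + (111.56)²) = √(5791.2100 + 12445.6336) = 135.04 km
E–G: √((101.42)² + (100.58)²) = √(10286.0164 + 10116.3364) = 142.84 km
F–G: √((177.52)² + (-10.98)²) = √(31513.3504 + 120.5604) = 177.86 km
Closest pair: D–G at 32.40 km.

D and G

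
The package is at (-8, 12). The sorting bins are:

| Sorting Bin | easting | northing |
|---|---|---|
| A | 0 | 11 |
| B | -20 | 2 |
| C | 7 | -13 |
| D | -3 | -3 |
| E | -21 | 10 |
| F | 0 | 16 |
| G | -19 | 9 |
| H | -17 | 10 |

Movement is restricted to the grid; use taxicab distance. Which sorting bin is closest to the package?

Distances from (-8, 12):
A: |8| + |-1| = 8 + 1 = 9
B: |-12| + |-10| = 12 + 10 = 22
C: |15| + |-25| = 15 + 25 = 40
D: |5| + |-15| = 5 + 15 = 20
E: |-13| + |-2| = 13 + 2 = 15
F: |8| + |4| = 8 + 4 = 12
G: |-11| + |-3| = 11 + 3 = 14
H: |-9| + |-2| = 9 + 2 = 11
Minimum: A at 9.

A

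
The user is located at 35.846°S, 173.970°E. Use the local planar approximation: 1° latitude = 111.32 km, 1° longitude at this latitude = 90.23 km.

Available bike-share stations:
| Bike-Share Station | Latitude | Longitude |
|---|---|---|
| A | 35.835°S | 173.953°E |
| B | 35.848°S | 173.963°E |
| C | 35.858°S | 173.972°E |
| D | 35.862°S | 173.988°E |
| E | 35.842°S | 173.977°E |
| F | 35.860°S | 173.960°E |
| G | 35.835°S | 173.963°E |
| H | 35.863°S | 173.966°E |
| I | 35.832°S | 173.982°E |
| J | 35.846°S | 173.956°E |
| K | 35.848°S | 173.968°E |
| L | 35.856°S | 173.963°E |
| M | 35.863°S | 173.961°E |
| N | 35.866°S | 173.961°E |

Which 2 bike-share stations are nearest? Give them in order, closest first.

Distances from 35.846°S, 173.970°E:
A: √((0.011·111.32)² + (-0.017·90.23)²) = √(1.49945 + 2.35288) = 1.963 km
B: √((-0.002·111.32)² + (-0.007·90.23)²) = √(0.04957 + 0.39893) = 0.670 km
C: √((-0.012·111.32)² + (0.002·90.23)²) = √(1.78447 + 0.03257) = 1.348 km
D: √((-0.016·111.32)² + (0.018·90.23)²) = √(3.17239 + 2.63783) = 2.410 km
E: √((0.004·111.32)² + (0.007·90.23)²) = √(0.19827 + 0.39893) = 0.773 km
F: √((-0.014·111.32)² + (-0.010·90.23)²) = √(2.42886 + 0.81415) = 1.801 km
G: √((0.011·111.32)² + (-0.007·90.23)²) = √(1.49945 + 0.39893) = 1.378 km
H: √((-0.017·111.32)² + (-0.004·90.23)²) = √(3.58133 + 0.13026) = 1.927 km
I: √((0.014·111.32)² + (0.012·90.23)²) = √(2.42886 + 1.17237) = 1.898 km
J: √((0.000·111.32)² + (-0.014·90.23)²) = √(0.00000 + 1.59572) = 1.263 km
K: √((-0.002·111.32)² + (-0.002·90.23)²) = √(0.04957 + 0.03257) = 0.287 km
L: √((-0.010·111.32)² + (-0.007·90.23)²) = √(1.23921 + 0.39893) = 1.280 km
M: √((-0.017·111.32)² + (-0.009·90.23)²) = √(3.58133 + 0.65946) = 2.059 km
N: √((-0.020·111.32)² + (-0.009·90.23)²) = √(4.95686 + 0.65946) = 2.370 km
Sorted: K (0.287 km) < B (0.670 km) < E (0.773 km) < J (1.263 km) < …

K, B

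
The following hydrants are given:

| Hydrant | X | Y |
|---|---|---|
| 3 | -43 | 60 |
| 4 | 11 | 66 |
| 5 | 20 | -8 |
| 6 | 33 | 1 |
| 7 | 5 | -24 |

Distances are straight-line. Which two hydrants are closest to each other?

Pairwise distances:
3–4: √((54)² + (6)²) = √(2916.000 + 36.000) = 54.3
3–5: √((63)² + (-68)²) = √(3969.000 + 4624.000) = 92.7
3–6: √((76)² + (-59)²) = √(5776.000 + 3481.000) = 96.2
3–7: √((48)² + (-84)²) = √(2304.000 + 7056.000) = 96.7
4–5: √((9)² + (-74)²) = √(81.000 + 5476.000) = 74.5
4–6: √((22)² + (-65)²) = √(484.000 + 4225.000) = 68.6
4–7: √((-6)² + (-90)²) = √(36.000 + 8100.000) = 90.2
5–6: √((13)² + (9)²) = √(169.000 + 81.000) = 15.8
5–7: √((-15)² + (-16)²) = √(225.000 + 256.000) = 21.9
6–7: √((-28)² + (-25)²) = √(784.000 + 625.000) = 37.5
Closest pair: 5–6 at 15.8.

5 and 6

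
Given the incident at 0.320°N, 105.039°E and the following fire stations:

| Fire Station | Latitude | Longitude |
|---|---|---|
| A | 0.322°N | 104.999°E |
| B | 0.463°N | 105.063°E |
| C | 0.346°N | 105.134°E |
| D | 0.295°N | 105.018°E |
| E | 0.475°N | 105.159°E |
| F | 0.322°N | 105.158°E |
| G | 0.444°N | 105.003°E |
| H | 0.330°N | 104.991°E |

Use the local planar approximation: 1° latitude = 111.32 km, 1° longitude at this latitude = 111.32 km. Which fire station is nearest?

Distances from 0.320°N, 105.039°E:
A: 4.458 km
B: 16.141 km
C: 10.964 km
D: 3.635 km
E: 21.821 km
F: 13.249 km
G: 14.374 km
H: 5.458 km
Minimum: D at 3.635 km.

D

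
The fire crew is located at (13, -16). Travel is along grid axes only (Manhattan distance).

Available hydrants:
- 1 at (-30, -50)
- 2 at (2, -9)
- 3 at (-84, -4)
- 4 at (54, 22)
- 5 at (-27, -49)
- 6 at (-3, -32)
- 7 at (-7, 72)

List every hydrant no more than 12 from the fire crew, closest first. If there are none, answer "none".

none

Distances from (13, -16):
1: 77
2: 18
3: 109
4: 79
5: 73
6: 32
7: 108
Threshold 12: none within range.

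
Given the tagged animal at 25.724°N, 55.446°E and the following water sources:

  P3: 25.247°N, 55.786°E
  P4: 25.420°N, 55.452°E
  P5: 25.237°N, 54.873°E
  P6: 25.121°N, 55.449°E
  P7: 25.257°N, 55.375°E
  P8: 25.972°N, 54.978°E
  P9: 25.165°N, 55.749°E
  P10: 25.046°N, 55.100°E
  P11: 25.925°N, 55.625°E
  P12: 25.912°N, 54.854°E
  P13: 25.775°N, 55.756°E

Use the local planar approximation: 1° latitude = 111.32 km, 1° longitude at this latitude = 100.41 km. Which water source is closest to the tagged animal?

Distances from 25.724°N, 55.446°E:
P3: 63.127 km
P4: 33.847 km
P5: 79.053 km
P6: 67.127 km
P7: 52.473 km
P8: 54.501 km
P9: 69.267 km
P10: 83.087 km
P11: 28.700 km
P12: 63.019 km
P13: 31.641 km
Minimum: P11 at 28.700 km.

P11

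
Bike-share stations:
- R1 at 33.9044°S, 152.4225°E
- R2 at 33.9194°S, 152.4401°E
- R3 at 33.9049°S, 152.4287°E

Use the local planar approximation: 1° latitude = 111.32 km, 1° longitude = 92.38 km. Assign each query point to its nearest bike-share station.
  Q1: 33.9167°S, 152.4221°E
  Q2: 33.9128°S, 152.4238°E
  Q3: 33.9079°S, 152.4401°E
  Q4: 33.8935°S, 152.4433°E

Q1→R1; Q2→R1; Q3→R3; Q4→R3

Q1 at 33.9167°S, 152.4221°E:
  R1: 1.3697 km
  R2: 1.6898 km
  R3: 1.4482 km
  → nearest: R1 (1.3697 km)
Q2 at 33.9128°S, 152.4238°E:
  R1: 0.9428 km
  R2: 1.6755 km
  R3: 0.9891 km
  → nearest: R1 (0.9428 km)
Q3 at 33.9079°S, 152.4401°E:
  R1: 1.6719 km
  R2: 1.2802 km
  R3: 1.1048 km
  → nearest: R3 (1.1048 km)
Q4 at 33.8935°S, 152.4433°E:
  R1: 2.2726 km
  R2: 2.8983 km
  R3: 1.8519 km
  → nearest: R3 (1.8519 km)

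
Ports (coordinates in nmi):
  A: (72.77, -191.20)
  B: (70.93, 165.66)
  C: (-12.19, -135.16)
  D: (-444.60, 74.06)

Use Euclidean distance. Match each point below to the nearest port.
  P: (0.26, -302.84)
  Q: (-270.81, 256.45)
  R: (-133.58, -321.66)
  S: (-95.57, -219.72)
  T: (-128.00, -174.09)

P→A; Q→D; R→C; S→C; T→C

P at (0.26, -302.84):
  A: 133.12 nmi
  B: 473.80 nmi
  C: 168.14 nmi
  D: 583.06 nmi
  → nearest: A (133.12 nmi)
Q at (-270.81, 256.45):
  A: 564.30 nmi
  B: 353.59 nmi
  C: 469.30 nmi
  D: 251.93 nmi
  → nearest: D (251.93 nmi)
R at (-133.58, -321.66):
  A: 244.13 nmi
  B: 528.49 nmi
  C: 222.53 nmi
  D: 503.32 nmi
  → nearest: C (222.53 nmi)
S at (-95.57, -219.72):
  A: 170.74 nmi
  B: 419.81 nmi
  C: 118.75 nmi
  D: 456.21 nmi
  → nearest: C (118.75 nmi)
T at (-128.00, -174.09):
  A: 201.50 nmi
  B: 393.70 nmi
  C: 122.18 nmi
  D: 402.26 nmi
  → nearest: C (122.18 nmi)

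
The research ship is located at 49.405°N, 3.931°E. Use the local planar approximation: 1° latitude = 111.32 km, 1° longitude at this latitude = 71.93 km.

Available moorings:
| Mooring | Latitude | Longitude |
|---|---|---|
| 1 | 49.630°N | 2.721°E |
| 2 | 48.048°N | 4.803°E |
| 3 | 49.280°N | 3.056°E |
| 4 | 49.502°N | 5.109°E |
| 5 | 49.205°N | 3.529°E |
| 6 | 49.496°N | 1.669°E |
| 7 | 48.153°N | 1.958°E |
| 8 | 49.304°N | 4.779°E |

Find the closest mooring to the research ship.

5

Distances from 49.405°N, 3.931°E:
1: √((0.225·111.32)² + (-1.210·71.93)²) = √(627.35221 + 7575.14345) = 90.568 km
2: √((-1.357·111.32)² + (0.872·71.93)²) = √(22819.49823 + 3934.16971) = 163.565 km
3: √((-0.125·111.32)² + (-0.875·71.93)²) = √(193.62722 + 3961.28625) = 64.459 km
4: √((0.097·111.32)² + (1.178·71.93)²) = √(116.59767 + 7179.77280) = 85.419 km
5: √((-0.200·111.32)² + (-0.402·71.93)²) = √(495.68570 + 836.12696) = 36.494 km
6: √((0.091·111.32)² + (-2.262·71.93)²) = √(102.61933 + 26473.13180) = 163.021 km
7: √((-1.252·111.32)² + (-1.973·71.93)²) = √(19424.73278 + 20140.68750) = 198.911 km
8: √((-0.101·111.32)² + (0.848·71.93)²) = √(126.41224 + 3720.59009) = 62.024 km
Minimum: 5 at 36.494 km.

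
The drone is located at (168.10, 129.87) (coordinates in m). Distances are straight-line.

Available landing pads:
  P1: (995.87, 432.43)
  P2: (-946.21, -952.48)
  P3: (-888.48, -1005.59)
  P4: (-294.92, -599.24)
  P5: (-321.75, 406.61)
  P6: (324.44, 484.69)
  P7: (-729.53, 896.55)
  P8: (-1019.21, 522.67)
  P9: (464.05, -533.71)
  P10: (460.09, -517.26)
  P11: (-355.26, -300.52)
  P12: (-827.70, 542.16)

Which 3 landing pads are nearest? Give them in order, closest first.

P6, P5, P11

Distances from (168.10, 129.87):
P1: √((827.77)² + (302.56)²) = √(685203.1729 + 91542.5536) = 881.33 m
P2: √((-1114.31)² + (-1082.35)²) = √(1241686.7761 + 1171481.5225) = 1553.44 m
P3: √((-1056.58)² + (-1135.46)²) = √(1116361.2964 + 1289269.4116) = 1551.01 m
P4: √((-463.02)² + (-729.11)²) = √(214387.5204 + 531601.3921) = 863.71 m
P5: √((-489.85)² + (276.74)²) = √(239953.0225 + 76585.0276) = 562.62 m
P6: √((156.34)² + (354.82)²) = √(24442.1956 + 125897.2324) = 387.74 m
P7: √((-897.63)² + (766.68)²) = √(805739.6169 + 587798.2224) = 1180.48 m
P8: √((-1187.31)² + (392.80)²) = √(1409705.0361 + 154291.8400) = 1250.60 m
P9: √((295.95)² + (-663.58)²) = √(87586.4025 + 440338.4164) = 726.58 m
P10: √((291.99)² + (-647.13)²) = √(85258.1601 + 418777.2369) = 709.95 m
P11: √((-523.36)² + (-430.39)²) = √(273905.6896 + 185235.5521) = 677.60 m
P12: √((-995.80)² + (412.29)²) = √(991617.6400 + 169983.0441) = 1077.78 m
Sorted: P6 (387.74 m) < P5 (562.62 m) < P11 (677.60 m) < P10 (709.95 m) < P9 (726.58 m) < …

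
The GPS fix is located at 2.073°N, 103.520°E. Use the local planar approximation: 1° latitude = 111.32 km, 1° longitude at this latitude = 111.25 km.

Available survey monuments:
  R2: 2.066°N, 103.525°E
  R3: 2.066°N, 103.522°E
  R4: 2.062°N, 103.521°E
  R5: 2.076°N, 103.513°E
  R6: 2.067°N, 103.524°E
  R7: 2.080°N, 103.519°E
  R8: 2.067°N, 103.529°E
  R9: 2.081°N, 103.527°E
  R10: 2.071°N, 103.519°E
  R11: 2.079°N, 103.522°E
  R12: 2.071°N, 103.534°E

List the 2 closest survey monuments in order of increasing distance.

Distances from 2.073°N, 103.520°E:
R2: 0.957 km
R3: 0.810 km
R4: 1.230 km
R5: 0.847 km
R6: 0.803 km
R7: 0.787 km
R8: 1.204 km
R9: 1.183 km
R10: 0.249 km
R11: 0.704 km
R12: 1.573 km
Sorted: R10 (0.249 km) < R11 (0.704 km) < R7 (0.787 km) < R6 (0.803 km) < …

R10, R11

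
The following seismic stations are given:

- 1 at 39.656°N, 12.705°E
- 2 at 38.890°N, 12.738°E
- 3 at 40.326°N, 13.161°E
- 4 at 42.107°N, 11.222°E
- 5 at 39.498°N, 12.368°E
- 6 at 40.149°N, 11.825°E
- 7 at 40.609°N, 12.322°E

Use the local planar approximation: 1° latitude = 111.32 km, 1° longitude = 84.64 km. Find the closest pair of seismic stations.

Pairwise distances:
1–2: √((-0.766·111.32)² + (0.033·84.64)²) = √(7271.16391 + 7.80152) = 85.317 km
1–3: √((0.670·111.32)² + (0.456·84.64)²) = √(5562.83272 + 1489.63887) = 83.979 km
1–4: √((2.451·111.32)² + (-1.483·84.64)²) = √(74444.56865 + 15755.55157) = 300.333 km
1–5: √((-0.158·111.32)² + (-0.337·84.64)²) = √(309.35744 + 813.60032) = 33.511 km
1–6: √((0.493·111.32)² + (-0.880·84.64)²) = √(3011.89782 + 5547.74708) = 92.518 km
1–7: √((0.953·111.32)² + (-0.383·84.64)²) = √(11254.65526 + 1050.86967) = 110.930 km
2–3: √((1.436·111.32)² + (0.423·84.64)²) = √(25553.78727 + 1281.83476) = 163.816 km
2–4: √((3.217·111.32)² + (-1.516·84.64)²) = √(128247.38460 + 16464.54419) = 380.410 km
2–5: √((0.608·111.32)² + (-0.370·84.64)²) = √(4580.92893 + 980.74196) = 74.577 km
2–6: √((1.259·111.32)² + (-0.913·84.64)²) = √(19642.54947 + 5971.62963) = 160.044 km
2–7: √((1.719·111.32)² + (-0.416·84.64)²) = √(36618.29750 + 1239.76100) = 194.571 km
3–4: √((1.781·111.32)² + (-1.939·84.64)²) = √(39307.39240 + 26934.37656) = 257.375 km
3–5: √((-0.828·111.32)² + (-0.793·84.64)²) = √(8495.85456 + 4505.02997) = 114.021 km
3–6: √((-0.177·111.32)² + (-1.336·84.64)²) = √(388.23343 + 12786.86929) = 114.783 km
3–7: √((0.283·111.32)² + (-0.839·84.64)²) = √(992.47429 + 5042.84049) = 77.687 km
4–5: √((-2.609·111.32)² + (1.146·84.64)²) = √(84351.83865 + 9408.50337) = 306.203 km
4–6: √((-1.958·111.32)² + (0.603·84.64)²) = √(47508.54942 + 2604.86928) = 223.860 km
4–7: √((-1.498·111.32)² + (1.100·84.64)²) = √(27808.01711 + 8668.35482) = 190.988 km
5–6: √((0.651·111.32)² + (-0.543·84.64)²) = √(5251.80234 + 2112.27748) = 85.814 km
5–7: √((1.111·111.32)² + (-0.046·84.64)²) = √(15295.88160 + 15.15888) = 123.738 km
6–7: √((0.460·111.32)² + (0.497·84.64)²) = √(2622.17733 + 1769.55509) = 66.270 km
Closest pair: 1–5 at 33.511 km.

1 and 5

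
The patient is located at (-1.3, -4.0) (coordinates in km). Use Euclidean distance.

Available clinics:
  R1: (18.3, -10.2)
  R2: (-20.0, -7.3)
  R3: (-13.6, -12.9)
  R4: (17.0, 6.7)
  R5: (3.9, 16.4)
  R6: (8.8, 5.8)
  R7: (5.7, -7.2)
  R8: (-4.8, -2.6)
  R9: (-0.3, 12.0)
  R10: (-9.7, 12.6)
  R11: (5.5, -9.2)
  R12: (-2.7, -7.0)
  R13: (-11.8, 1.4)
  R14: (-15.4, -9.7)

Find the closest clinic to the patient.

R12

Distances from (-1.3, -4.0):
R1: √((19.6)² + (-6.2)²) = √(384.1600 + 38.4400) = 20.56 km
R2: √((-18.7)² + (-3.3)²) = √(349.6900 + 10.8900) = 18.99 km
R3: √((-12.3)² + (-8.9)²) = √(151.2900 + 79.2100) = 15.18 km
R4: √((18.3)² + (10.7)²) = √(334.8900 + 114.4900) = 21.20 km
R5: √((5.2)² + (20.4)²) = √(27.0400 + 416.1600) = 21.05 km
R6: √((10.1)² + (9.8)²) = √(102.0100 + 96.0400) = 14.07 km
R7: √((7.0)² + (-3.2)²) = √(49.0000 + 10.2400) = 7.70 km
R8: √((-3.5)² + (1.4)²) = √(12.2500 + 1.9600) = 3.77 km
R9: √((1.0)² + (16.0)²) = √(1.0000 + 256.0000) = 16.03 km
R10: √((-8.4)² + (16.6)²) = √(70.5600 + 275.5600) = 18.60 km
R11: √((6.8)² + (-5.2)²) = √(46.2400 + 27.0400) = 8.56 km
R12: √((-1.4)² + (-3.0)²) = √(1.9600 + 9.0000) = 3.31 km
R13: √((-10.5)² + (5.4)²) = √(110.2500 + 29.1600) = 11.81 km
R14: √((-14.1)² + (-5.7)²) = √(198.8100 + 32.4900) = 15.21 km
Minimum: R12 at 3.31 km.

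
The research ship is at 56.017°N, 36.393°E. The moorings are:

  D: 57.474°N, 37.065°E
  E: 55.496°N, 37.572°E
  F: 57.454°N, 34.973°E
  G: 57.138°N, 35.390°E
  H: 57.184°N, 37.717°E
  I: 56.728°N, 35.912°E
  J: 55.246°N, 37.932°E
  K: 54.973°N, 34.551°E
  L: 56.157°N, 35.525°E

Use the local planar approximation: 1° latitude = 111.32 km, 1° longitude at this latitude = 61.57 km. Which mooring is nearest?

L

Distances from 56.017°N, 36.393°E:
D: √((1.457·111.32)² + (0.672·61.57)²) = √(26306.64710 + 1711.89394) = 167.387 km
E: √((-0.521·111.32)² + (1.179·61.57)²) = √(3363.73553 + 5269.45764) = 92.915 km
F: √((1.437·111.32)² + (-1.420·61.57)²) = √(25589.38990 + 7643.89998) = 182.300 km
G: √((1.121·111.32)² + (-1.003·61.57)²) = √(15572.47422 + 3813.64421) = 139.234 km
H: √((1.167·111.32)² + (1.324·61.57)²) = √(16876.72242 + 6645.29519) = 153.369 km
I: √((0.711·111.32)² + (-0.481·61.57)²) = √(6264.48822 + 877.05829) = 84.508 km
J: √((-0.771·111.32)² + (1.539·61.57)²) = √(7366.39752 + 8978.74312) = 127.848 km
K: √((-1.044·111.32)² + (-1.842·61.57)²) = √(13506.64212 + 12862.26813) = 162.385 km
L: √((0.140·111.32)² + (-0.868·61.57)²) = √(242.88599 + 2856.12860) = 55.669 km
Minimum: L at 55.669 km.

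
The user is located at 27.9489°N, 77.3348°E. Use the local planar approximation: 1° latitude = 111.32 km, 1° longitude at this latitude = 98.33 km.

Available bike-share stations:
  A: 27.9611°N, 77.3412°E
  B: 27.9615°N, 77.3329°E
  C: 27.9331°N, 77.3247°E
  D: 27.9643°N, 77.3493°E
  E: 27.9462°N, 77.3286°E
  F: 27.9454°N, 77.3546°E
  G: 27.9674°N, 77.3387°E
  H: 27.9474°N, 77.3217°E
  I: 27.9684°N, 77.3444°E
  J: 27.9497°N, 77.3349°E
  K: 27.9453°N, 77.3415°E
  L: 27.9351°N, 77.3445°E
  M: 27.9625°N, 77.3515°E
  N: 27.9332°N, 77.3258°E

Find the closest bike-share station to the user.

J

Distances from 27.9489°N, 77.3348°E:
A: √((0.0122·111.32)² + (0.0064·98.33)²) = √(1.844446 + 0.396034) = 1.4968 km
B: √((0.0126·111.32)² + (-0.0019·98.33)²) = √(1.967377 + 0.034904) = 1.4150 km
C: √((-0.0158·111.32)² + (-0.0101·98.33)²) = √(3.093574 + 0.986313) = 2.0199 km
D: √((0.0154·111.32)² + (0.0145·98.33)²) = √(2.938920 + 2.032863) = 2.2297 km
E: √((-0.0027·111.32)² + (-0.0062·98.33)²) = √(0.090339 + 0.371668) = 0.6797 km
F: √((-0.0035·111.32)² + (0.0198·98.33)²) = √(0.151804 + 3.790552) = 1.9855 km
G: √((0.0185·111.32)² + (0.0039·98.33)²) = √(4.241211 + 0.147062) = 2.0948 km
H: √((-0.0015·111.32)² + (-0.0131·98.33)²) = √(0.027882 + 1.659261) = 1.2989 km
I: √((0.0195·111.32)² + (0.0096·98.33)²) = √(4.712112 + 0.891076) = 2.3671 km
J: √((0.0008·111.32)² + (0.0001·98.33)²) = √(0.007931 + 0.000097) = 0.0896 km
K: √((-0.0036·111.32)² + (0.0067·98.33)²) = √(0.160602 + 0.434032) = 0.7711 km
L: √((-0.0138·111.32)² + (0.0097·98.33)²) = √(2.359960 + 0.909736) = 1.8082 km
M: √((0.0136·111.32)² + (0.0167·98.33)²) = √(2.292051 + 2.696529) = 2.2335 km
N: √((-0.0157·111.32)² + (-0.0090·98.33)²) = √(3.054539 + 0.783172) = 1.9590 km
Minimum: J at 0.0896 km.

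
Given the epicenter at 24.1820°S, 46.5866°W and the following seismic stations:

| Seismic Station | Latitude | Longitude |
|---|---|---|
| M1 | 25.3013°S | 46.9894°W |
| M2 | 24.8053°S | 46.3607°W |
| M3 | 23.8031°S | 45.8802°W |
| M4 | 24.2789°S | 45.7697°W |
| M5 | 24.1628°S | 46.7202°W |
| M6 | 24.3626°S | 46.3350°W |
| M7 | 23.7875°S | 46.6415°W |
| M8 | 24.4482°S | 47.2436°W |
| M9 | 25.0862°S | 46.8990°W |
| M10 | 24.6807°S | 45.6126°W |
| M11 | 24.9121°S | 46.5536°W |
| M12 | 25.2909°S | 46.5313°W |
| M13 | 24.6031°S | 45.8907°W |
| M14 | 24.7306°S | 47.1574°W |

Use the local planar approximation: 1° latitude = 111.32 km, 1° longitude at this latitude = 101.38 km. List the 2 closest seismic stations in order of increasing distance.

M5, M6

Distances from 24.1820°S, 46.5866°W:
M1: 131.1215 km
M2: 73.0676 km
M3: 83.1130 km
M4: 83.5169 km
M5: 13.7120 km
M6: 32.4777 km
M7: 44.2670 km
M8: 72.9012 km
M9: 105.5206 km
M10: 113.2800 km
M11: 81.3436 km
M12: 123.5700 km
M13: 84.7041 km
M14: 84.1322 km
Sorted: M5 (13.7120 km) < M6 (32.4777 km) < M7 (44.2670 km) < M8 (72.9012 km) < …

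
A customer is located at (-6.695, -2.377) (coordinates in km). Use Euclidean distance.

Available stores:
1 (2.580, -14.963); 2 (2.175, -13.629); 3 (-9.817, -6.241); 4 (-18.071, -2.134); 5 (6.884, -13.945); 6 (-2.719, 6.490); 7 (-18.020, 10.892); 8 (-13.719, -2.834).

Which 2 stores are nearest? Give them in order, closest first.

Distances from (-6.695, -2.377):
1: √((9.275)² + (-12.586)²) = √(86.02563 + 158.40740) = 15.634 km
2: √((8.870)² + (-11.252)²) = √(78.67690 + 126.60750) = 14.328 km
3: √((-3.122)² + (-3.864)²) = √(9.74688 + 14.93050) = 4.968 km
4: √((-11.376)² + (0.243)²) = √(129.41338 + 0.05905) = 11.379 km
5: √((13.579)² + (-11.568)²) = √(184.38924 + 133.81862) = 17.838 km
6: √((3.976)² + (8.867)²) = √(15.80858 + 78.62369) = 9.718 km
7: √((-11.325)² + (13.269)²) = √(128.25562 + 176.06636) = 17.445 km
8: √((-7.024)² + (-0.457)²) = √(49.33658 + 0.20885) = 7.039 km
Sorted: 3 (4.968 km) < 8 (7.039 km) < 6 (9.718 km) < 4 (11.379 km) < …

3, 8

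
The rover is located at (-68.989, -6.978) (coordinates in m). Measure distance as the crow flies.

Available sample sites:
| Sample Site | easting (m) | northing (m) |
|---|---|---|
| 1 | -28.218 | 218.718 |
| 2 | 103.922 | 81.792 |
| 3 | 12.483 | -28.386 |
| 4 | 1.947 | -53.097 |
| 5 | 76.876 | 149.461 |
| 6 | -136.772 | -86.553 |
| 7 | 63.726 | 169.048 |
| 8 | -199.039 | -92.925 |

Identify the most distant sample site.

1

Distances from (-68.989, -6.978):
1: 229.349 m
2: 194.366 m
3: 84.238 m
4: 84.610 m
5: 213.892 m
6: 104.531 m
7: 220.451 m
8: 155.884 m
Maximum: 1 at 229.349 m.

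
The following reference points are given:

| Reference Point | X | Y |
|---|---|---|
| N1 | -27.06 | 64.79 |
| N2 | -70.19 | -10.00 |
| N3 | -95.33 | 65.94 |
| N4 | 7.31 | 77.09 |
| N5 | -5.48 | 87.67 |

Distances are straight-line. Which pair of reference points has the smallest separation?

Pairwise distances:
N1–N2: 86.34
N1–N3: 68.28
N1–N4: 36.50
N1–N5: 31.45
N2–N3: 79.99
N2–N4: 116.58
N2–N5: 117.16
N3–N4: 103.24
N3–N5: 92.44
N4–N5: 16.60
Closest pair: N4–N5 at 16.60.

N4 and N5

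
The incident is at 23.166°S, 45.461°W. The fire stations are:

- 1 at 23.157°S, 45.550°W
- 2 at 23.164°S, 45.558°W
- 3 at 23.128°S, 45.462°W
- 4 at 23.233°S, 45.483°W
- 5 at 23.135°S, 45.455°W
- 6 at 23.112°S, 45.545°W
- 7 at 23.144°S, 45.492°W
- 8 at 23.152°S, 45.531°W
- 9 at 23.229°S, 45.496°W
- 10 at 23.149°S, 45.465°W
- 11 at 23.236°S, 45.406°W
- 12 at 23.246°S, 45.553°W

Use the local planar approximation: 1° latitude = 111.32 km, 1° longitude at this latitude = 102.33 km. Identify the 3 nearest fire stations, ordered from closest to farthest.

Distances from 23.166°S, 45.461°W:
1: 9.162 km
2: 9.929 km
3: 4.231 km
4: 7.791 km
5: 3.505 km
6: 10.489 km
7: 4.008 km
8: 7.331 km
9: 7.875 km
10: 1.936 km
11: 9.612 km
12: 12.959 km
Sorted: 10 (1.936 km) < 5 (3.505 km) < 7 (4.008 km) < 3 (4.231 km) < 8 (7.331 km) < …

10, 5, 7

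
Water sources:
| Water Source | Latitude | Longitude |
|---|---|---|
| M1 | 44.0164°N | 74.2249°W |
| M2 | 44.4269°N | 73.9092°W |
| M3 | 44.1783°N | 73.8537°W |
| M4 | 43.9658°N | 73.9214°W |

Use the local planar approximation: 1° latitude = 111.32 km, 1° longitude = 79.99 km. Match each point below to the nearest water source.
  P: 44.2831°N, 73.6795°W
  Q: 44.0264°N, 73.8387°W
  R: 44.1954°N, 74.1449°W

P at 44.2831°N, 73.6795°W:
  M1: 52.7704 km
  M2: 24.3689 km
  M3: 18.1732 km
  M4: 40.2745 km
  → nearest: M3 (18.1732 km)
Q at 44.0264°N, 73.8387°W:
  M1: 30.9122 km
  M2: 44.9389 km
  M3: 16.9520 km
  M4: 9.4482 km
  → nearest: M4 (9.4482 km)
R at 44.1954°N, 74.1449°W:
  M1: 20.9286 km
  M2: 31.9309 km
  M3: 23.3707 km
  M4: 31.1910 km
  → nearest: M1 (20.9286 km)

P→M3; Q→M4; R→M1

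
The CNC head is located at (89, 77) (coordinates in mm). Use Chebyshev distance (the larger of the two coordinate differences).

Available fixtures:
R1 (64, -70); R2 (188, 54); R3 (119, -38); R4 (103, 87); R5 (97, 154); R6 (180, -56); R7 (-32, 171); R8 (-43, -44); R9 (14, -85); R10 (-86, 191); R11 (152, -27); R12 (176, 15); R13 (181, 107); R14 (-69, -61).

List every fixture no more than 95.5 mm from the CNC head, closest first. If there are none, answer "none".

Distances from (89, 77):
R1: max(|-25|, |-147|) = 147 mm
R2: max(|99|, |-23|) = 99 mm
R3: max(|30|, |-115|) = 115 mm
R4: max(|14|, |10|) = 14 mm
R5: max(|8|, |77|) = 77 mm
R6: max(|91|, |-133|) = 133 mm
R7: max(|-121|, |94|) = 121 mm
R8: max(|-132|, |-121|) = 132 mm
R9: max(|-75|, |-162|) = 162 mm
R10: max(|-175|, |114|) = 175 mm
R11: max(|63|, |-104|) = 104 mm
R12: max(|87|, |-62|) = 87 mm
R13: max(|92|, |30|) = 92 mm
R14: max(|-158|, |-138|) = 158 mm
Threshold 95.5 mm: R4 (14 mm), R5 (77 mm), R12 (87 mm), R13 (92 mm) are within range.

R4, R5, R12, R13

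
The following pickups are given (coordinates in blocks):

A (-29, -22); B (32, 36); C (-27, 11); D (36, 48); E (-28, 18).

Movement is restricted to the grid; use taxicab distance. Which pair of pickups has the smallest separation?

Pairwise distances:
A–B: 119 blocks
A–C: 35 blocks
A–D: 135 blocks
A–E: 41 blocks
B–C: 84 blocks
B–D: 16 blocks
B–E: 78 blocks
C–D: 100 blocks
C–E: 8 blocks
D–E: 94 blocks
Closest pair: C–E at 8 blocks.

C and E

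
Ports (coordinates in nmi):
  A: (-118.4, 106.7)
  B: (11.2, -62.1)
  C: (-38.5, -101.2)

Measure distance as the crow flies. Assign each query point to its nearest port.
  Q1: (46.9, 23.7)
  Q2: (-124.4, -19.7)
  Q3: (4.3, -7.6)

Q1→B; Q2→C; Q3→B

Q1 at (46.9, 23.7):
  A: 185.0 nmi
  B: 92.9 nmi
  C: 151.3 nmi
  → nearest: B (92.9 nmi)
Q2 at (-124.4, -19.7):
  A: 126.5 nmi
  B: 142.1 nmi
  C: 118.4 nmi
  → nearest: C (118.4 nmi)
Q3 at (4.3, -7.6):
  A: 167.7 nmi
  B: 54.9 nmi
  C: 102.9 nmi
  → nearest: B (54.9 nmi)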